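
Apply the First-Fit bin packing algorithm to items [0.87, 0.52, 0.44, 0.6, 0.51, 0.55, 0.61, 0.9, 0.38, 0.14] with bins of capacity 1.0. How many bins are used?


Place items sequentially using First-Fit:
  Item 0.87 -> new Bin 1
  Item 0.52 -> new Bin 2
  Item 0.44 -> Bin 2 (now 0.96)
  Item 0.6 -> new Bin 3
  Item 0.51 -> new Bin 4
  Item 0.55 -> new Bin 5
  Item 0.61 -> new Bin 6
  Item 0.9 -> new Bin 7
  Item 0.38 -> Bin 3 (now 0.98)
  Item 0.14 -> Bin 4 (now 0.65)
Total bins used = 7

7


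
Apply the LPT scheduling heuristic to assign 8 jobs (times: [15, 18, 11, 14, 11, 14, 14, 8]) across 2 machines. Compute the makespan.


Sort jobs in decreasing order (LPT): [18, 15, 14, 14, 14, 11, 11, 8]
Assign each job to the least loaded machine:
  Machine 1: jobs [18, 14, 11, 11], load = 54
  Machine 2: jobs [15, 14, 14, 8], load = 51
Makespan = max load = 54

54


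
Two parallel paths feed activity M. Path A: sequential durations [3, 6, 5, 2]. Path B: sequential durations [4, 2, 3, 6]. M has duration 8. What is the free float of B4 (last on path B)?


ES(B4) = sum of predecessors on chain B = 9
EF(B4) = ES + duration = 9 + 6 = 15
Successor of B4 is M. ES(M) = max(sum(A), sum(B)) = max(16, 15) = 16
Free float = ES(successor) - EF(current) = 16 - 15 = 1

1


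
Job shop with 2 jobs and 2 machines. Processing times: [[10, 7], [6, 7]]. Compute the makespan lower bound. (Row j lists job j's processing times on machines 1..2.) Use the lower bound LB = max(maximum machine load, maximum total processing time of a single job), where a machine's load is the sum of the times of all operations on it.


Machine loads:
  Machine 1: 10 + 6 = 16
  Machine 2: 7 + 7 = 14
Max machine load = 16
Job totals:
  Job 1: 17
  Job 2: 13
Max job total = 17
Lower bound = max(16, 17) = 17

17


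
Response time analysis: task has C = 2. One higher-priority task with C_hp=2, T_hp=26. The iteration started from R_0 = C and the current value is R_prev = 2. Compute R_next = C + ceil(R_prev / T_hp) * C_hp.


R_next = C + ceil(R_prev / T_hp) * C_hp
ceil(2 / 26) = ceil(0.0769) = 1
Interference = 1 * 2 = 2
R_next = 2 + 2 = 4

4


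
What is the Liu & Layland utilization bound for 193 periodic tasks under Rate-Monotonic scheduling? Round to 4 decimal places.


Compute 2^(1/193) = 1.0035978931
Subtract 1: 1.0035978931 - 1 = 0.0035978931
Multiply by n: 193 * 0.0035978931 = 0.6943933683
Round to 4 dp: 0.6944

0.6944


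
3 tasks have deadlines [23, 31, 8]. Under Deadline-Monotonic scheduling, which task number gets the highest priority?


Sort tasks by relative deadline (ascending):
  Task 3: deadline = 8
  Task 1: deadline = 23
  Task 2: deadline = 31
Priority order (highest first): [3, 1, 2]
Highest priority task = 3

3


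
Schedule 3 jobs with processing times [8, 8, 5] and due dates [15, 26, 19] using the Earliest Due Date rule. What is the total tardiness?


Sort by due date (EDD order): [(8, 15), (5, 19), (8, 26)]
Compute completion times and tardiness:
  Job 1: p=8, d=15, C=8, tardiness=max(0,8-15)=0
  Job 2: p=5, d=19, C=13, tardiness=max(0,13-19)=0
  Job 3: p=8, d=26, C=21, tardiness=max(0,21-26)=0
Total tardiness = 0

0


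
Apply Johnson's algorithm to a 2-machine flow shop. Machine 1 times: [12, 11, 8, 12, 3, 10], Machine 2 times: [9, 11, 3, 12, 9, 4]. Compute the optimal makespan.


Apply Johnson's rule:
  Group 1 (a <= b): [(5, 3, 9), (2, 11, 11), (4, 12, 12)]
  Group 2 (a > b): [(1, 12, 9), (6, 10, 4), (3, 8, 3)]
Optimal job order: [5, 2, 4, 1, 6, 3]
Schedule:
  Job 5: M1 done at 3, M2 done at 12
  Job 2: M1 done at 14, M2 done at 25
  Job 4: M1 done at 26, M2 done at 38
  Job 1: M1 done at 38, M2 done at 47
  Job 6: M1 done at 48, M2 done at 52
  Job 3: M1 done at 56, M2 done at 59
Makespan = 59

59


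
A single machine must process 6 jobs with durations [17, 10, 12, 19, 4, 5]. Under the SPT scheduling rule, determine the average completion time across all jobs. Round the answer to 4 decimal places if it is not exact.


Sort jobs by processing time (SPT order): [4, 5, 10, 12, 17, 19]
Compute completion times sequentially:
  Job 1: processing = 4, completes at 4
  Job 2: processing = 5, completes at 9
  Job 3: processing = 10, completes at 19
  Job 4: processing = 12, completes at 31
  Job 5: processing = 17, completes at 48
  Job 6: processing = 19, completes at 67
Sum of completion times = 178
Average completion time = 178/6 = 29.6667

29.6667


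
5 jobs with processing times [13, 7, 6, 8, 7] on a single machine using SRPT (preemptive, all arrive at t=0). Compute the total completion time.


Since all jobs arrive at t=0, SRPT equals SPT ordering.
SPT order: [6, 7, 7, 8, 13]
Completion times:
  Job 1: p=6, C=6
  Job 2: p=7, C=13
  Job 3: p=7, C=20
  Job 4: p=8, C=28
  Job 5: p=13, C=41
Total completion time = 6 + 13 + 20 + 28 + 41 = 108

108


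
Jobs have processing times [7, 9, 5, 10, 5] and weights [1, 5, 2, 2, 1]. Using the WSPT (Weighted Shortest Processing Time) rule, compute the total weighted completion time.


Compute p/w ratios and sort ascending (WSPT): [(9, 5), (5, 2), (10, 2), (5, 1), (7, 1)]
Compute weighted completion times:
  Job (p=9,w=5): C=9, w*C=5*9=45
  Job (p=5,w=2): C=14, w*C=2*14=28
  Job (p=10,w=2): C=24, w*C=2*24=48
  Job (p=5,w=1): C=29, w*C=1*29=29
  Job (p=7,w=1): C=36, w*C=1*36=36
Total weighted completion time = 186

186


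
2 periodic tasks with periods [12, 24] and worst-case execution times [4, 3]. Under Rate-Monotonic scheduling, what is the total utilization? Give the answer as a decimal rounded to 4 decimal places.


Compute individual utilizations (exact fractions):
  Task 1: C/T = 4/12 = 1/3 (approx. 0.3333)
  Task 2: C/T = 3/24 = 1/8 (approx. 0.125)
Total utilization U = 1/3 + 1/8 = 11/24
Rounded to 4 decimal places: U = 0.4583
RM (Liu & Layland) bound for 2 tasks = 0.828427; compare with U = 11/24 (approx. 0.458333)
U <= bound, so schedulable by RM sufficient condition.

0.4583


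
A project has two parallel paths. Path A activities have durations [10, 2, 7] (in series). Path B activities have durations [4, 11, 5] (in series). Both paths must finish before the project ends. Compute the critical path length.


Path A total = 10 + 2 + 7 = 19
Path B total = 4 + 11 + 5 = 20
Critical path = longest path = max(19, 20) = 20

20


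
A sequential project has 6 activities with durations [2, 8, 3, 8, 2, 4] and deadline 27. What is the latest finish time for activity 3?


LF(activity 3) = deadline - sum of successor durations
Successors: activities 4 through 6 with durations [8, 2, 4]
Sum of successor durations = 14
LF = 27 - 14 = 13

13


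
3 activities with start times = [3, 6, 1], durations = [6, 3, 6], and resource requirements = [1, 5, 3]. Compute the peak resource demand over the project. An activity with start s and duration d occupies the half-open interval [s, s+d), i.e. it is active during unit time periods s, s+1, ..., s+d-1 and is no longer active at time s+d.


Each activity i is active on [start_i, start_i + duration_i).
Compute total resource usage per time slot:
  t=0: active resources = [], total = 0
  t=1: active resources = [3], total = 3
  t=2: active resources = [3], total = 3
  t=3: active resources = [1, 3], total = 4
  t=4: active resources = [1, 3], total = 4
  t=5: active resources = [1, 3], total = 4
  t=6: active resources = [1, 5, 3], total = 9
  t=7: active resources = [1, 5], total = 6
  t=8: active resources = [1, 5], total = 6
Peak resource demand = 9

9


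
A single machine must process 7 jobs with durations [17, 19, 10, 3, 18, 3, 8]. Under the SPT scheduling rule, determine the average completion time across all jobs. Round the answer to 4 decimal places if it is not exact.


Sort jobs by processing time (SPT order): [3, 3, 8, 10, 17, 18, 19]
Compute completion times sequentially:
  Job 1: processing = 3, completes at 3
  Job 2: processing = 3, completes at 6
  Job 3: processing = 8, completes at 14
  Job 4: processing = 10, completes at 24
  Job 5: processing = 17, completes at 41
  Job 6: processing = 18, completes at 59
  Job 7: processing = 19, completes at 78
Sum of completion times = 225
Average completion time = 225/7 = 32.1429

32.1429


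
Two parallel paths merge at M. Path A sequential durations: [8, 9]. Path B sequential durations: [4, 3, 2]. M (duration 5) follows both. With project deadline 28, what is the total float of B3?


Forward pass: ES(B3) = sum of predecessors on chain B = 7
EF = ES + duration = 7 + 2 = 9
Backward pass: LF(M) = deadline = 28; LS(M) = 28 - 5 = 23
LF(B3) = LS(M) - sum(successors on chain B) = 23 - 0 = 23
LS = LF - duration = 23 - 2 = 21
Total float = LS - ES = 21 - 7 = 14

14


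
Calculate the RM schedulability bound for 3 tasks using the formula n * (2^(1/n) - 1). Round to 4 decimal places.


Compute 2^(1/3) = 1.2599210499
Subtract 1: 1.2599210499 - 1 = 0.2599210499
Multiply by n: 3 * 0.2599210499 = 0.7797631497
Round to 4 dp: 0.7798

0.7798


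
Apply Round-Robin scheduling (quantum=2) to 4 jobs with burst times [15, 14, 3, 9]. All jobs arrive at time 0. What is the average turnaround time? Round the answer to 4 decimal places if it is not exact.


Time quantum = 2
Execution trace:
  J1 runs 2 units, time = 2
  J2 runs 2 units, time = 4
  J3 runs 2 units, time = 6
  J4 runs 2 units, time = 8
  J1 runs 2 units, time = 10
  J2 runs 2 units, time = 12
  J3 runs 1 units, time = 13
  J4 runs 2 units, time = 15
  J1 runs 2 units, time = 17
  J2 runs 2 units, time = 19
  J4 runs 2 units, time = 21
  J1 runs 2 units, time = 23
  J2 runs 2 units, time = 25
  J4 runs 2 units, time = 27
  J1 runs 2 units, time = 29
  J2 runs 2 units, time = 31
  J4 runs 1 units, time = 32
  J1 runs 2 units, time = 34
  J2 runs 2 units, time = 36
  J1 runs 2 units, time = 38
  J2 runs 2 units, time = 40
  J1 runs 1 units, time = 41
Finish times: [41, 40, 13, 32]
Average turnaround = 126/4 = 31.5

31.5


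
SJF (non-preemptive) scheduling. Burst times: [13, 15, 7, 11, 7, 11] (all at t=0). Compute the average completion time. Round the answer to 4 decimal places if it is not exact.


SJF order (ascending): [7, 7, 11, 11, 13, 15]
Completion times:
  Job 1: burst=7, C=7
  Job 2: burst=7, C=14
  Job 3: burst=11, C=25
  Job 4: burst=11, C=36
  Job 5: burst=13, C=49
  Job 6: burst=15, C=64
Average completion = 195/6 = 32.5

32.5


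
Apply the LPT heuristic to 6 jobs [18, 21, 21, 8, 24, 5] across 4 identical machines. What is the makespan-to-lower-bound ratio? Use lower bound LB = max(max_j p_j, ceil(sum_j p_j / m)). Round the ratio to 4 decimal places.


LPT order: [24, 21, 21, 18, 8, 5]
Machine loads after assignment: [24, 26, 21, 26]
LPT makespan = 26
Lower bound = max(max_job, ceil(total/4)) = max(24, 25) = 25
Ratio = 26 / 25 = 1.04

1.04


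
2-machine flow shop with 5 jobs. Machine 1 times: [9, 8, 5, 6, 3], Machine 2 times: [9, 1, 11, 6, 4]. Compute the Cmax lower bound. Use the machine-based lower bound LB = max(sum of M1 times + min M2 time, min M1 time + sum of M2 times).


LB1 = sum(M1 times) + min(M2 times) = 31 + 1 = 32
LB2 = min(M1 times) + sum(M2 times) = 3 + 31 = 34
Lower bound = max(LB1, LB2) = max(32, 34) = 34

34


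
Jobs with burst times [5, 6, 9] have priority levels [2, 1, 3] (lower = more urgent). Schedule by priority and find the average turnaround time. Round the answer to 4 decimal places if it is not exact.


Sort by priority (ascending = highest first):
Order: [(1, 6), (2, 5), (3, 9)]
Completion times:
  Priority 1, burst=6, C=6
  Priority 2, burst=5, C=11
  Priority 3, burst=9, C=20
Average turnaround = 37/3 = 12.3333

12.3333


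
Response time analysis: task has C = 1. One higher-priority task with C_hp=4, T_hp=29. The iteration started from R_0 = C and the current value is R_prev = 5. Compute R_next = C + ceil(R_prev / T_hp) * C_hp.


R_next = C + ceil(R_prev / T_hp) * C_hp
ceil(5 / 29) = ceil(0.1724) = 1
Interference = 1 * 4 = 4
R_next = 1 + 4 = 5
R_next = R_prev, so the iteration has converged (response time = 5).

5


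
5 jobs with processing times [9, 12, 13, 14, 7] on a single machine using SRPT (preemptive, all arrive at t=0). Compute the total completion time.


Since all jobs arrive at t=0, SRPT equals SPT ordering.
SPT order: [7, 9, 12, 13, 14]
Completion times:
  Job 1: p=7, C=7
  Job 2: p=9, C=16
  Job 3: p=12, C=28
  Job 4: p=13, C=41
  Job 5: p=14, C=55
Total completion time = 7 + 16 + 28 + 41 + 55 = 147

147


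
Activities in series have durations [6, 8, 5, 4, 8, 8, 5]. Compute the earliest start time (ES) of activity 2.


Activity 2 starts after activities 1 through 1 complete.
Predecessor durations: [6]
ES = 6 = 6

6


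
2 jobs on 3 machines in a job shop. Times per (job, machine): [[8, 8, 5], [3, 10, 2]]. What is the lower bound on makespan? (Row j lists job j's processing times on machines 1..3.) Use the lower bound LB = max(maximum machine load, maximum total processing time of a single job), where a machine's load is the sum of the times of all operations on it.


Machine loads:
  Machine 1: 8 + 3 = 11
  Machine 2: 8 + 10 = 18
  Machine 3: 5 + 2 = 7
Max machine load = 18
Job totals:
  Job 1: 21
  Job 2: 15
Max job total = 21
Lower bound = max(18, 21) = 21

21


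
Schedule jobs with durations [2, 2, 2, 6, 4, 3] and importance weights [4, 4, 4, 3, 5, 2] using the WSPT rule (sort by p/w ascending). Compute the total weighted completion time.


Compute p/w ratios and sort ascending (WSPT): [(2, 4), (2, 4), (2, 4), (4, 5), (3, 2), (6, 3)]
Compute weighted completion times:
  Job (p=2,w=4): C=2, w*C=4*2=8
  Job (p=2,w=4): C=4, w*C=4*4=16
  Job (p=2,w=4): C=6, w*C=4*6=24
  Job (p=4,w=5): C=10, w*C=5*10=50
  Job (p=3,w=2): C=13, w*C=2*13=26
  Job (p=6,w=3): C=19, w*C=3*19=57
Total weighted completion time = 181

181


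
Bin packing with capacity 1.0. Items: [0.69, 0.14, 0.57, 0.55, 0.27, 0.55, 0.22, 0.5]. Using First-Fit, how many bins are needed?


Place items sequentially using First-Fit:
  Item 0.69 -> new Bin 1
  Item 0.14 -> Bin 1 (now 0.83)
  Item 0.57 -> new Bin 2
  Item 0.55 -> new Bin 3
  Item 0.27 -> Bin 2 (now 0.84)
  Item 0.55 -> new Bin 4
  Item 0.22 -> Bin 3 (now 0.77)
  Item 0.5 -> new Bin 5
Total bins used = 5

5


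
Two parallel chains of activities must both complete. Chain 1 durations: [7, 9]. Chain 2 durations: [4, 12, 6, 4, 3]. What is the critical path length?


Path A total = 7 + 9 = 16
Path B total = 4 + 12 + 6 + 4 + 3 = 29
Critical path = longest path = max(16, 29) = 29

29


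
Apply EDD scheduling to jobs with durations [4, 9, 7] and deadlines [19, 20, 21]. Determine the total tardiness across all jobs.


Sort by due date (EDD order): [(4, 19), (9, 20), (7, 21)]
Compute completion times and tardiness:
  Job 1: p=4, d=19, C=4, tardiness=max(0,4-19)=0
  Job 2: p=9, d=20, C=13, tardiness=max(0,13-20)=0
  Job 3: p=7, d=21, C=20, tardiness=max(0,20-21)=0
Total tardiness = 0

0


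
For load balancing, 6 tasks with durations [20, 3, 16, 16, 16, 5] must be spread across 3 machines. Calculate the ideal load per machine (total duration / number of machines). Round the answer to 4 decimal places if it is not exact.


Total processing time = 20 + 3 + 16 + 16 + 16 + 5 = 76
Number of machines = 3
Ideal balanced load = 76 / 3 = 25.3333

25.3333


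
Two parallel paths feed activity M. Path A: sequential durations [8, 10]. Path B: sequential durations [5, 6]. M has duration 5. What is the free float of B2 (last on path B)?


ES(B2) = sum of predecessors on chain B = 5
EF(B2) = ES + duration = 5 + 6 = 11
Successor of B2 is M. ES(M) = max(sum(A), sum(B)) = max(18, 11) = 18
Free float = ES(successor) - EF(current) = 18 - 11 = 7

7


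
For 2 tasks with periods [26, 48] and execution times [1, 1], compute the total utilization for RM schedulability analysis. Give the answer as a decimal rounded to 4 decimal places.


Compute individual utilizations (exact fractions):
  Task 1: C/T = 1/26 (approx. 0.0385)
  Task 2: C/T = 1/48 (approx. 0.0208)
Total utilization U = 1/26 + 1/48 = 37/624
Rounded to 4 decimal places: U = 0.0593
RM (Liu & Layland) bound for 2 tasks = 0.828427; compare with U = 37/624 (approx. 0.059295)
U <= bound, so schedulable by RM sufficient condition.

0.0593


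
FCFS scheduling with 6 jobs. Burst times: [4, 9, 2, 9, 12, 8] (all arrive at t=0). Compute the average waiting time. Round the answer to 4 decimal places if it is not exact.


FCFS order (as given): [4, 9, 2, 9, 12, 8]
Waiting times:
  Job 1: wait = 0
  Job 2: wait = 4
  Job 3: wait = 13
  Job 4: wait = 15
  Job 5: wait = 24
  Job 6: wait = 36
Sum of waiting times = 92
Average waiting time = 92/6 = 15.3333

15.3333


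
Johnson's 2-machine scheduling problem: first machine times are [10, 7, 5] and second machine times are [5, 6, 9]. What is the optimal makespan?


Apply Johnson's rule:
  Group 1 (a <= b): [(3, 5, 9)]
  Group 2 (a > b): [(2, 7, 6), (1, 10, 5)]
Optimal job order: [3, 2, 1]
Schedule:
  Job 3: M1 done at 5, M2 done at 14
  Job 2: M1 done at 12, M2 done at 20
  Job 1: M1 done at 22, M2 done at 27
Makespan = 27

27


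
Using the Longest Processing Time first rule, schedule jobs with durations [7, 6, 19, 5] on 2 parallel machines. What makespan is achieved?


Sort jobs in decreasing order (LPT): [19, 7, 6, 5]
Assign each job to the least loaded machine:
  Machine 1: jobs [19], load = 19
  Machine 2: jobs [7, 6, 5], load = 18
Makespan = max load = 19

19


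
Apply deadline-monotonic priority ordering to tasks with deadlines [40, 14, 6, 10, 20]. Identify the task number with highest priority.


Sort tasks by relative deadline (ascending):
  Task 3: deadline = 6
  Task 4: deadline = 10
  Task 2: deadline = 14
  Task 5: deadline = 20
  Task 1: deadline = 40
Priority order (highest first): [3, 4, 2, 5, 1]
Highest priority task = 3

3


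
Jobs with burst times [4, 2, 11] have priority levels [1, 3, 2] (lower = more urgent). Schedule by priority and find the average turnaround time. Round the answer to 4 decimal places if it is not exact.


Sort by priority (ascending = highest first):
Order: [(1, 4), (2, 11), (3, 2)]
Completion times:
  Priority 1, burst=4, C=4
  Priority 2, burst=11, C=15
  Priority 3, burst=2, C=17
Average turnaround = 36/3 = 12.0

12.0


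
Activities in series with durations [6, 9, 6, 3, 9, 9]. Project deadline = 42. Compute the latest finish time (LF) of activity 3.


LF(activity 3) = deadline - sum of successor durations
Successors: activities 4 through 6 with durations [3, 9, 9]
Sum of successor durations = 21
LF = 42 - 21 = 21

21


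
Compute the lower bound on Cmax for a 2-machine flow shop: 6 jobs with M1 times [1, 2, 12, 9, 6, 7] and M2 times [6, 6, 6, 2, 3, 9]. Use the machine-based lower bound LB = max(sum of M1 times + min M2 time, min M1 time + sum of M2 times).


LB1 = sum(M1 times) + min(M2 times) = 37 + 2 = 39
LB2 = min(M1 times) + sum(M2 times) = 1 + 32 = 33
Lower bound = max(LB1, LB2) = max(39, 33) = 39

39


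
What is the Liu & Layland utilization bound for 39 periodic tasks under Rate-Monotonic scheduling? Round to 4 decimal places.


Compute 2^(1/39) = 1.0179318843
Subtract 1: 1.0179318843 - 1 = 0.0179318843
Multiply by n: 39 * 0.0179318843 = 0.6993434877
Round to 4 dp: 0.6993

0.6993


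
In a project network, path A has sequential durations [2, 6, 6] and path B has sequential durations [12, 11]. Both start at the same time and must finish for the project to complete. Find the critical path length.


Path A total = 2 + 6 + 6 = 14
Path B total = 12 + 11 = 23
Critical path = longest path = max(14, 23) = 23

23


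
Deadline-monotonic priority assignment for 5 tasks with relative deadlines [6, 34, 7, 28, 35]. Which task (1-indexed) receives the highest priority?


Sort tasks by relative deadline (ascending):
  Task 1: deadline = 6
  Task 3: deadline = 7
  Task 4: deadline = 28
  Task 2: deadline = 34
  Task 5: deadline = 35
Priority order (highest first): [1, 3, 4, 2, 5]
Highest priority task = 1

1


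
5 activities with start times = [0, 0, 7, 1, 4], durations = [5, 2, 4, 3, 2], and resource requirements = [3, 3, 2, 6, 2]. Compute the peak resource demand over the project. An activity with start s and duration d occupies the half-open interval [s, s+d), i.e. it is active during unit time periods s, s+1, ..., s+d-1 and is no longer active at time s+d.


Each activity i is active on [start_i, start_i + duration_i).
Compute total resource usage per time slot:
  t=0: active resources = [3, 3], total = 6
  t=1: active resources = [3, 3, 6], total = 12
  t=2: active resources = [3, 6], total = 9
  t=3: active resources = [3, 6], total = 9
  t=4: active resources = [3, 2], total = 5
  t=5: active resources = [2], total = 2
  t=6: active resources = [], total = 0
  t=7: active resources = [2], total = 2
  t=8: active resources = [2], total = 2
  t=9: active resources = [2], total = 2
  t=10: active resources = [2], total = 2
Peak resource demand = 12

12


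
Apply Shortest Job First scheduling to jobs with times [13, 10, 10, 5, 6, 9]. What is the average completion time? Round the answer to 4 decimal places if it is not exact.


SJF order (ascending): [5, 6, 9, 10, 10, 13]
Completion times:
  Job 1: burst=5, C=5
  Job 2: burst=6, C=11
  Job 3: burst=9, C=20
  Job 4: burst=10, C=30
  Job 5: burst=10, C=40
  Job 6: burst=13, C=53
Average completion = 159/6 = 26.5

26.5


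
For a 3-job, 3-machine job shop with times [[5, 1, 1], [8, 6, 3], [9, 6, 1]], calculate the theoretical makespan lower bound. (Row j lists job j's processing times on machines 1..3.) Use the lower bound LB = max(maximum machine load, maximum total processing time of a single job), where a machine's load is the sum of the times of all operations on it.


Machine loads:
  Machine 1: 5 + 8 + 9 = 22
  Machine 2: 1 + 6 + 6 = 13
  Machine 3: 1 + 3 + 1 = 5
Max machine load = 22
Job totals:
  Job 1: 7
  Job 2: 17
  Job 3: 16
Max job total = 17
Lower bound = max(22, 17) = 22

22


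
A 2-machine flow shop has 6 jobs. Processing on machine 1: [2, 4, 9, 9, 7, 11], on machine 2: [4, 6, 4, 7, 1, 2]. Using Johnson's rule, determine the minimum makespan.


Apply Johnson's rule:
  Group 1 (a <= b): [(1, 2, 4), (2, 4, 6)]
  Group 2 (a > b): [(4, 9, 7), (3, 9, 4), (6, 11, 2), (5, 7, 1)]
Optimal job order: [1, 2, 4, 3, 6, 5]
Schedule:
  Job 1: M1 done at 2, M2 done at 6
  Job 2: M1 done at 6, M2 done at 12
  Job 4: M1 done at 15, M2 done at 22
  Job 3: M1 done at 24, M2 done at 28
  Job 6: M1 done at 35, M2 done at 37
  Job 5: M1 done at 42, M2 done at 43
Makespan = 43

43


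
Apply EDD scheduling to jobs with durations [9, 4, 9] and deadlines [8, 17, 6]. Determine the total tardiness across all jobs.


Sort by due date (EDD order): [(9, 6), (9, 8), (4, 17)]
Compute completion times and tardiness:
  Job 1: p=9, d=6, C=9, tardiness=max(0,9-6)=3
  Job 2: p=9, d=8, C=18, tardiness=max(0,18-8)=10
  Job 3: p=4, d=17, C=22, tardiness=max(0,22-17)=5
Total tardiness = 18

18


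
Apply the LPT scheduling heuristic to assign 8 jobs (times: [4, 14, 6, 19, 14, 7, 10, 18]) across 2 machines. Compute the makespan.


Sort jobs in decreasing order (LPT): [19, 18, 14, 14, 10, 7, 6, 4]
Assign each job to the least loaded machine:
  Machine 1: jobs [19, 14, 7, 6], load = 46
  Machine 2: jobs [18, 14, 10, 4], load = 46
Makespan = max load = 46

46


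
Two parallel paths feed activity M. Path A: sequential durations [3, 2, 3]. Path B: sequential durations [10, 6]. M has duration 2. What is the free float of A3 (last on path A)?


ES(A3) = sum of predecessors on chain A = 5
EF(A3) = ES + duration = 5 + 3 = 8
Successor of A3 is M. ES(M) = max(sum(A), sum(B)) = max(8, 16) = 16
Free float = ES(successor) - EF(current) = 16 - 8 = 8

8


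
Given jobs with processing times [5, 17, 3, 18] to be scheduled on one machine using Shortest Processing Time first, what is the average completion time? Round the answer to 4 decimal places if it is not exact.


Sort jobs by processing time (SPT order): [3, 5, 17, 18]
Compute completion times sequentially:
  Job 1: processing = 3, completes at 3
  Job 2: processing = 5, completes at 8
  Job 3: processing = 17, completes at 25
  Job 4: processing = 18, completes at 43
Sum of completion times = 79
Average completion time = 79/4 = 19.75

19.75


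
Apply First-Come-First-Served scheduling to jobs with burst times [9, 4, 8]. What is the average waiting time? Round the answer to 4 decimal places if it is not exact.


FCFS order (as given): [9, 4, 8]
Waiting times:
  Job 1: wait = 0
  Job 2: wait = 9
  Job 3: wait = 13
Sum of waiting times = 22
Average waiting time = 22/3 = 7.3333

7.3333


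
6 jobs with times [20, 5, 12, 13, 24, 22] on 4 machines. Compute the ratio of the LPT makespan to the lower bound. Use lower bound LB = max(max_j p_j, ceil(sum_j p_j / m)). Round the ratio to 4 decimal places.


LPT order: [24, 22, 20, 13, 12, 5]
Machine loads after assignment: [24, 22, 25, 25]
LPT makespan = 25
Lower bound = max(max_job, ceil(total/4)) = max(24, 24) = 24
Ratio = 25 / 24 = 1.0417

1.0417


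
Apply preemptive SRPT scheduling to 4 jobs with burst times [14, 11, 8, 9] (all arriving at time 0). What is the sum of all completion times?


Since all jobs arrive at t=0, SRPT equals SPT ordering.
SPT order: [8, 9, 11, 14]
Completion times:
  Job 1: p=8, C=8
  Job 2: p=9, C=17
  Job 3: p=11, C=28
  Job 4: p=14, C=42
Total completion time = 8 + 17 + 28 + 42 = 95

95


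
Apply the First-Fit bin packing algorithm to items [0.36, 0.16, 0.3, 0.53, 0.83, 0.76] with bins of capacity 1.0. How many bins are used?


Place items sequentially using First-Fit:
  Item 0.36 -> new Bin 1
  Item 0.16 -> Bin 1 (now 0.52)
  Item 0.3 -> Bin 1 (now 0.82)
  Item 0.53 -> new Bin 2
  Item 0.83 -> new Bin 3
  Item 0.76 -> new Bin 4
Total bins used = 4

4


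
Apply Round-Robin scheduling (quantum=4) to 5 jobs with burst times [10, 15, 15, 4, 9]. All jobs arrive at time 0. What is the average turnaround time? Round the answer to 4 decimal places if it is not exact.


Time quantum = 4
Execution trace:
  J1 runs 4 units, time = 4
  J2 runs 4 units, time = 8
  J3 runs 4 units, time = 12
  J4 runs 4 units, time = 16
  J5 runs 4 units, time = 20
  J1 runs 4 units, time = 24
  J2 runs 4 units, time = 28
  J3 runs 4 units, time = 32
  J5 runs 4 units, time = 36
  J1 runs 2 units, time = 38
  J2 runs 4 units, time = 42
  J3 runs 4 units, time = 46
  J5 runs 1 units, time = 47
  J2 runs 3 units, time = 50
  J3 runs 3 units, time = 53
Finish times: [38, 50, 53, 16, 47]
Average turnaround = 204/5 = 40.8

40.8


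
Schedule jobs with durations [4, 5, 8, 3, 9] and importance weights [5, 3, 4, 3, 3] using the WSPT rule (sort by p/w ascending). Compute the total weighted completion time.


Compute p/w ratios and sort ascending (WSPT): [(4, 5), (3, 3), (5, 3), (8, 4), (9, 3)]
Compute weighted completion times:
  Job (p=4,w=5): C=4, w*C=5*4=20
  Job (p=3,w=3): C=7, w*C=3*7=21
  Job (p=5,w=3): C=12, w*C=3*12=36
  Job (p=8,w=4): C=20, w*C=4*20=80
  Job (p=9,w=3): C=29, w*C=3*29=87
Total weighted completion time = 244

244


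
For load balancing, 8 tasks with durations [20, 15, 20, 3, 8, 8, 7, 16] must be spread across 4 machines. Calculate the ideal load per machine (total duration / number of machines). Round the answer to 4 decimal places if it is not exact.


Total processing time = 20 + 15 + 20 + 3 + 8 + 8 + 7 + 16 = 97
Number of machines = 4
Ideal balanced load = 97 / 4 = 24.25

24.25


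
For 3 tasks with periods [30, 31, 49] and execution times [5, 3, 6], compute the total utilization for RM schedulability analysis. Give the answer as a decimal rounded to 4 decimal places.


Compute individual utilizations (exact fractions):
  Task 1: C/T = 5/30 = 1/6 (approx. 0.1667)
  Task 2: C/T = 3/31 (approx. 0.0968)
  Task 3: C/T = 6/49 (approx. 0.1224)
Total utilization U = 1/6 + 3/31 + 6/49 = 3517/9114
Rounded to 4 decimal places: U = 0.3859
RM (Liu & Layland) bound for 3 tasks = 0.779763; compare with U = 3517/9114 (approx. 0.385890)
U <= bound, so schedulable by RM sufficient condition.

0.3859


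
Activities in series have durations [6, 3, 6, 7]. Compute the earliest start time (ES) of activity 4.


Activity 4 starts after activities 1 through 3 complete.
Predecessor durations: [6, 3, 6]
ES = 6 + 3 + 6 = 15

15


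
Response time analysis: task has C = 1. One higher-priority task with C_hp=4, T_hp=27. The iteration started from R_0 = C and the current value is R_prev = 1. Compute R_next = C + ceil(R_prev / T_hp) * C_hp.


R_next = C + ceil(R_prev / T_hp) * C_hp
ceil(1 / 27) = ceil(0.037) = 1
Interference = 1 * 4 = 4
R_next = 1 + 4 = 5

5


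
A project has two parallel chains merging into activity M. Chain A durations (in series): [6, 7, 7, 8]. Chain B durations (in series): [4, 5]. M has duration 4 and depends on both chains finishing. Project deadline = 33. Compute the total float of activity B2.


Forward pass: ES(B2) = sum of predecessors on chain B = 4
EF = ES + duration = 4 + 5 = 9
Backward pass: LF(M) = deadline = 33; LS(M) = 33 - 4 = 29
LF(B2) = LS(M) - sum(successors on chain B) = 29 - 0 = 29
LS = LF - duration = 29 - 5 = 24
Total float = LS - ES = 24 - 4 = 20

20


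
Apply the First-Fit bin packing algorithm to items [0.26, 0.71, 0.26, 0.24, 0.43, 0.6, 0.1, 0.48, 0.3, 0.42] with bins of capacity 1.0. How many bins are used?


Place items sequentially using First-Fit:
  Item 0.26 -> new Bin 1
  Item 0.71 -> Bin 1 (now 0.97)
  Item 0.26 -> new Bin 2
  Item 0.24 -> Bin 2 (now 0.5)
  Item 0.43 -> Bin 2 (now 0.93)
  Item 0.6 -> new Bin 3
  Item 0.1 -> Bin 3 (now 0.7)
  Item 0.48 -> new Bin 4
  Item 0.3 -> Bin 3 (now 1.0)
  Item 0.42 -> Bin 4 (now 0.9)
Total bins used = 4

4


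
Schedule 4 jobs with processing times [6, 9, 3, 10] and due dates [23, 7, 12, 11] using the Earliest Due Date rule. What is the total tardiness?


Sort by due date (EDD order): [(9, 7), (10, 11), (3, 12), (6, 23)]
Compute completion times and tardiness:
  Job 1: p=9, d=7, C=9, tardiness=max(0,9-7)=2
  Job 2: p=10, d=11, C=19, tardiness=max(0,19-11)=8
  Job 3: p=3, d=12, C=22, tardiness=max(0,22-12)=10
  Job 4: p=6, d=23, C=28, tardiness=max(0,28-23)=5
Total tardiness = 25

25


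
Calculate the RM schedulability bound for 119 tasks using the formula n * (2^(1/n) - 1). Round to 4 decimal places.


Compute 2^(1/119) = 1.0058417632
Subtract 1: 1.0058417632 - 1 = 0.0058417632
Multiply by n: 119 * 0.0058417632 = 0.6951698208
Round to 4 dp: 0.6952

0.6952


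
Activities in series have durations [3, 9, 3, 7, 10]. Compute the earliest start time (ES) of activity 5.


Activity 5 starts after activities 1 through 4 complete.
Predecessor durations: [3, 9, 3, 7]
ES = 3 + 9 + 3 + 7 = 22

22


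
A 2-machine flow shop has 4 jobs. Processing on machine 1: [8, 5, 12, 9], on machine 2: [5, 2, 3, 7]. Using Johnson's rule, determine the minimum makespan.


Apply Johnson's rule:
  Group 1 (a <= b): []
  Group 2 (a > b): [(4, 9, 7), (1, 8, 5), (3, 12, 3), (2, 5, 2)]
Optimal job order: [4, 1, 3, 2]
Schedule:
  Job 4: M1 done at 9, M2 done at 16
  Job 1: M1 done at 17, M2 done at 22
  Job 3: M1 done at 29, M2 done at 32
  Job 2: M1 done at 34, M2 done at 36
Makespan = 36

36


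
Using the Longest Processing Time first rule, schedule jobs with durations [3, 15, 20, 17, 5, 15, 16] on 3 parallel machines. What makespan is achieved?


Sort jobs in decreasing order (LPT): [20, 17, 16, 15, 15, 5, 3]
Assign each job to the least loaded machine:
  Machine 1: jobs [20, 5, 3], load = 28
  Machine 2: jobs [17, 15], load = 32
  Machine 3: jobs [16, 15], load = 31
Makespan = max load = 32

32


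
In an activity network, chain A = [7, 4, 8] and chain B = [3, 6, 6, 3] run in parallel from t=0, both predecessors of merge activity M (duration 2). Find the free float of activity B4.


ES(B4) = sum of predecessors on chain B = 15
EF(B4) = ES + duration = 15 + 3 = 18
Successor of B4 is M. ES(M) = max(sum(A), sum(B)) = max(19, 18) = 19
Free float = ES(successor) - EF(current) = 19 - 18 = 1

1


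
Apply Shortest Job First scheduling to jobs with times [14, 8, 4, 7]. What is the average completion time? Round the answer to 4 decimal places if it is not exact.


SJF order (ascending): [4, 7, 8, 14]
Completion times:
  Job 1: burst=4, C=4
  Job 2: burst=7, C=11
  Job 3: burst=8, C=19
  Job 4: burst=14, C=33
Average completion = 67/4 = 16.75

16.75


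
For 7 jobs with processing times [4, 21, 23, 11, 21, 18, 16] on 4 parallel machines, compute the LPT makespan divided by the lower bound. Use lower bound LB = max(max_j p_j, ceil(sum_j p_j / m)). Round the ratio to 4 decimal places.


LPT order: [23, 21, 21, 18, 16, 11, 4]
Machine loads after assignment: [23, 32, 25, 34]
LPT makespan = 34
Lower bound = max(max_job, ceil(total/4)) = max(23, 29) = 29
Ratio = 34 / 29 = 1.1724

1.1724


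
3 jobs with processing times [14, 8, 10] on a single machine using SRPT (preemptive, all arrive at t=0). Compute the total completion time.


Since all jobs arrive at t=0, SRPT equals SPT ordering.
SPT order: [8, 10, 14]
Completion times:
  Job 1: p=8, C=8
  Job 2: p=10, C=18
  Job 3: p=14, C=32
Total completion time = 8 + 18 + 32 = 58

58


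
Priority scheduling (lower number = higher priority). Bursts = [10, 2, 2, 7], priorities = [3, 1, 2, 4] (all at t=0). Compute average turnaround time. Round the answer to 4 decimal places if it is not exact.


Sort by priority (ascending = highest first):
Order: [(1, 2), (2, 2), (3, 10), (4, 7)]
Completion times:
  Priority 1, burst=2, C=2
  Priority 2, burst=2, C=4
  Priority 3, burst=10, C=14
  Priority 4, burst=7, C=21
Average turnaround = 41/4 = 10.25

10.25


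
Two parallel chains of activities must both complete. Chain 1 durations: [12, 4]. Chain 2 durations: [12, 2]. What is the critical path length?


Path A total = 12 + 4 = 16
Path B total = 12 + 2 = 14
Critical path = longest path = max(16, 14) = 16

16


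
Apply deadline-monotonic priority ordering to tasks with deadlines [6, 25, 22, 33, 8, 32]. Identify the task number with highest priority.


Sort tasks by relative deadline (ascending):
  Task 1: deadline = 6
  Task 5: deadline = 8
  Task 3: deadline = 22
  Task 2: deadline = 25
  Task 6: deadline = 32
  Task 4: deadline = 33
Priority order (highest first): [1, 5, 3, 2, 6, 4]
Highest priority task = 1

1


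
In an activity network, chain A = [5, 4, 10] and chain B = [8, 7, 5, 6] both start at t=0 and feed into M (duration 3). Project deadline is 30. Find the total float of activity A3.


Forward pass: ES(A3) = sum of predecessors on chain A = 9
EF = ES + duration = 9 + 10 = 19
Backward pass: LF(M) = deadline = 30; LS(M) = 30 - 3 = 27
LF(A3) = LS(M) - sum(successors on chain A) = 27 - 0 = 27
LS = LF - duration = 27 - 10 = 17
Total float = LS - ES = 17 - 9 = 8

8


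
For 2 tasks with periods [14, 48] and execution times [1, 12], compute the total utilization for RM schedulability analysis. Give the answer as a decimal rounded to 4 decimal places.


Compute individual utilizations (exact fractions):
  Task 1: C/T = 1/14 (approx. 0.0714)
  Task 2: C/T = 12/48 = 1/4 (approx. 0.25)
Total utilization U = 1/14 + 1/4 = 9/28
Rounded to 4 decimal places: U = 0.3214
RM (Liu & Layland) bound for 2 tasks = 0.828427; compare with U = 9/28 (approx. 0.321429)
U <= bound, so schedulable by RM sufficient condition.

0.3214


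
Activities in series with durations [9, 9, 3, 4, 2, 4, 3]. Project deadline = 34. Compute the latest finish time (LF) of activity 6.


LF(activity 6) = deadline - sum of successor durations
Successors: activities 7 through 7 with durations [3]
Sum of successor durations = 3
LF = 34 - 3 = 31

31


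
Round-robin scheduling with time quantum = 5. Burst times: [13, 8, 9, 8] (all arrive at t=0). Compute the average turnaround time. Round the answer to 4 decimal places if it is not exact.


Time quantum = 5
Execution trace:
  J1 runs 5 units, time = 5
  J2 runs 5 units, time = 10
  J3 runs 5 units, time = 15
  J4 runs 5 units, time = 20
  J1 runs 5 units, time = 25
  J2 runs 3 units, time = 28
  J3 runs 4 units, time = 32
  J4 runs 3 units, time = 35
  J1 runs 3 units, time = 38
Finish times: [38, 28, 32, 35]
Average turnaround = 133/4 = 33.25

33.25


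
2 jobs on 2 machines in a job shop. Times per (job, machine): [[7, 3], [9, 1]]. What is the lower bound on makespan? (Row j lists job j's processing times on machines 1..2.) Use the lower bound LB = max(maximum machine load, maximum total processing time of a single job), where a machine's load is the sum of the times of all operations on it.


Machine loads:
  Machine 1: 7 + 9 = 16
  Machine 2: 3 + 1 = 4
Max machine load = 16
Job totals:
  Job 1: 10
  Job 2: 10
Max job total = 10
Lower bound = max(16, 10) = 16

16


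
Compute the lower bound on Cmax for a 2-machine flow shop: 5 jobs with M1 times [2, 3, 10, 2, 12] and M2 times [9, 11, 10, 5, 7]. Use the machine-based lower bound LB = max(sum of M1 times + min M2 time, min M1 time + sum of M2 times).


LB1 = sum(M1 times) + min(M2 times) = 29 + 5 = 34
LB2 = min(M1 times) + sum(M2 times) = 2 + 42 = 44
Lower bound = max(LB1, LB2) = max(34, 44) = 44

44


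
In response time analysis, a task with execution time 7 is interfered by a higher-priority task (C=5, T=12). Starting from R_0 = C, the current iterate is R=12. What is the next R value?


R_next = C + ceil(R_prev / T_hp) * C_hp
ceil(12 / 12) = ceil(1.0) = 1
Interference = 1 * 5 = 5
R_next = 7 + 5 = 12
R_next = R_prev, so the iteration has converged (response time = 12).

12


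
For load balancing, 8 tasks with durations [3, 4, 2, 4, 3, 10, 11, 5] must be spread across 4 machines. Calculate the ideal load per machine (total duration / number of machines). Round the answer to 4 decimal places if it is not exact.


Total processing time = 3 + 4 + 2 + 4 + 3 + 10 + 11 + 5 = 42
Number of machines = 4
Ideal balanced load = 42 / 4 = 10.5

10.5


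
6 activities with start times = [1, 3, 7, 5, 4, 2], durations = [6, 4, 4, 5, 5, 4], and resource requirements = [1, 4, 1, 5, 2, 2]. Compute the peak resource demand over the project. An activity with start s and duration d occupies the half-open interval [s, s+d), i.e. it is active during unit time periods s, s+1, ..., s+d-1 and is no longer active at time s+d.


Each activity i is active on [start_i, start_i + duration_i).
Compute total resource usage per time slot:
  t=0: active resources = [], total = 0
  t=1: active resources = [1], total = 1
  t=2: active resources = [1, 2], total = 3
  t=3: active resources = [1, 4, 2], total = 7
  t=4: active resources = [1, 4, 2, 2], total = 9
  t=5: active resources = [1, 4, 5, 2, 2], total = 14
  t=6: active resources = [1, 4, 5, 2], total = 12
  t=7: active resources = [1, 5, 2], total = 8
  t=8: active resources = [1, 5, 2], total = 8
  t=9: active resources = [1, 5], total = 6
  t=10: active resources = [1], total = 1
Peak resource demand = 14

14


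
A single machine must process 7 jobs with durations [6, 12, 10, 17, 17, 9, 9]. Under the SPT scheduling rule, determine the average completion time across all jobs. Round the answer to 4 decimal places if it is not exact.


Sort jobs by processing time (SPT order): [6, 9, 9, 10, 12, 17, 17]
Compute completion times sequentially:
  Job 1: processing = 6, completes at 6
  Job 2: processing = 9, completes at 15
  Job 3: processing = 9, completes at 24
  Job 4: processing = 10, completes at 34
  Job 5: processing = 12, completes at 46
  Job 6: processing = 17, completes at 63
  Job 7: processing = 17, completes at 80
Sum of completion times = 268
Average completion time = 268/7 = 38.2857

38.2857


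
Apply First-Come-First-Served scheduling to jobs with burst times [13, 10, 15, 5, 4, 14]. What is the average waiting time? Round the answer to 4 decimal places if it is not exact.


FCFS order (as given): [13, 10, 15, 5, 4, 14]
Waiting times:
  Job 1: wait = 0
  Job 2: wait = 13
  Job 3: wait = 23
  Job 4: wait = 38
  Job 5: wait = 43
  Job 6: wait = 47
Sum of waiting times = 164
Average waiting time = 164/6 = 27.3333

27.3333


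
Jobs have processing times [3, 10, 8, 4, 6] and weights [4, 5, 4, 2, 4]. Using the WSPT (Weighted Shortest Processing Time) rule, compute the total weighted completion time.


Compute p/w ratios and sort ascending (WSPT): [(3, 4), (6, 4), (10, 5), (8, 4), (4, 2)]
Compute weighted completion times:
  Job (p=3,w=4): C=3, w*C=4*3=12
  Job (p=6,w=4): C=9, w*C=4*9=36
  Job (p=10,w=5): C=19, w*C=5*19=95
  Job (p=8,w=4): C=27, w*C=4*27=108
  Job (p=4,w=2): C=31, w*C=2*31=62
Total weighted completion time = 313

313
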